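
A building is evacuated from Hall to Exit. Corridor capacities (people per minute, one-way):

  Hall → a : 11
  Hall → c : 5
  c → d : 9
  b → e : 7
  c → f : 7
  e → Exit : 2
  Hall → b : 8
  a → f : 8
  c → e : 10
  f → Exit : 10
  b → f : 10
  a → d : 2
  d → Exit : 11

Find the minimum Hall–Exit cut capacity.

19

Augment Hall→a→d→Exit: bottleneck 2, flow now 2.
Augment Hall→a→f→Exit: bottleneck 8, flow now 10.
Augment Hall→b→e→Exit: bottleneck 2, flow now 12.
Augment Hall→b→f→Exit: bottleneck 2, flow now 14.
Augment Hall→c→d→Exit: bottleneck 5, flow now 19.
No augmenting path remains; maximum flow = 19.
By max-flow min-cut, the minimum cut capacity equals the max flow.
In the residual graph, reachable from Hall: {Hall, a, b, e, f}.
Min-cut edges: Hall→c (5), a→d (2), e→Exit (2), f→Exit (10); capacity 5 + 2 + 2 + 10 = 19.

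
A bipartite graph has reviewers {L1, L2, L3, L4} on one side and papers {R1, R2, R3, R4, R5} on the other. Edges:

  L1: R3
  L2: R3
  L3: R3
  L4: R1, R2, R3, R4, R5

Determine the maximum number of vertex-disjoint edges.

Unit-capacity flow: source→left, listed edges, right→sink; max matching = max flow.
Augmenting path L1→R3 (+1); matched 1.
Augmenting path L4→R1 (+1); matched 2.
No augmenting path remains; maximum matching = 2.
König certificate: {L4, R3} is a vertex cover of size 2 (every listed pair touches it), so no matching can be larger.

2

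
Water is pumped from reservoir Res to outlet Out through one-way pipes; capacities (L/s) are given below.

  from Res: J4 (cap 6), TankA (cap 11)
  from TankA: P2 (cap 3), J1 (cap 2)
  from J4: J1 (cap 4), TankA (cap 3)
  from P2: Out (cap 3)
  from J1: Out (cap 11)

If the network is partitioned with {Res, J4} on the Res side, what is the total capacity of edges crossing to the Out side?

18

Edges leaving {Res, J4}: Res→TankA (11), J4→TankA (3), J4→J1 (4).
Cut capacity = 11 + 3 + 4 = 18.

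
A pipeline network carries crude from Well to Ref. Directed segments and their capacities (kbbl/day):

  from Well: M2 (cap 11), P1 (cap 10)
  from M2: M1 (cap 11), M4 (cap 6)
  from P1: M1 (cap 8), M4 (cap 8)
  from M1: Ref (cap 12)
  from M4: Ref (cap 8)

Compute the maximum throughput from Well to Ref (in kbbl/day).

Augment Well→M2→M1→Ref: bottleneck 11, flow now 11.
Augment Well→P1→M1→Ref: bottleneck 1, flow now 12.
Augment Well→P1→M4→Ref: bottleneck 8, flow now 20.
No augmenting path remains; maximum flow = 20.
In the residual graph, reachable from Well: {Well, M2, P1, M1, M4}.
Min-cut edges: M1→Ref (12), M4→Ref (8); capacity 12 + 8 = 20.
This cut is saturated, so no flow can exceed 20.

20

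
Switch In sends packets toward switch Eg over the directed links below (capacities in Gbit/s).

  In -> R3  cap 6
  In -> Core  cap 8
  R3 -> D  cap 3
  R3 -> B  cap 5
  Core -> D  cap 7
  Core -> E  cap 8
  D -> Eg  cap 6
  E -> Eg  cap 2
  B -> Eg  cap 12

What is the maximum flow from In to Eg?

13

Augment In→R3→D→Eg: bottleneck 3, flow now 3.
Augment In→R3→B→Eg: bottleneck 3, flow now 6.
Augment In→Core→D→Eg: bottleneck 3, flow now 9.
Augment In→Core→E→Eg: bottleneck 2, flow now 11.
Augment In→Core→D→R3→B→Eg: bottleneck 2, flow now 13. (uses reverse residual edge)
No augmenting path remains; maximum flow = 13.
In the residual graph, reachable from In: {In, R3, Core, D, E}.
Min-cut edges: R3→B (5), D→Eg (6), E→Eg (2); capacity 5 + 6 + 2 = 13.
This cut is saturated, so no flow can exceed 13.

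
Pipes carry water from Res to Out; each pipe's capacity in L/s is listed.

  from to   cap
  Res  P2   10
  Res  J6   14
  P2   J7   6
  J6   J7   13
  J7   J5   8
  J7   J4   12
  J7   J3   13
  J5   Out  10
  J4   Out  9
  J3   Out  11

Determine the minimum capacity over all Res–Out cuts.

19

Augment Res→P2→J7→J5→Out: bottleneck 6, flow now 6.
Augment Res→J6→J7→J5→Out: bottleneck 2, flow now 8.
Augment Res→J6→J7→J4→Out: bottleneck 9, flow now 17.
Augment Res→J6→J7→J3→Out: bottleneck 2, flow now 19.
No augmenting path remains; maximum flow = 19.
By max-flow min-cut, the minimum cut capacity equals the max flow.
In the residual graph, reachable from Res: {Res, P2, J6}.
Min-cut edges: P2→J7 (6), J6→J7 (13); capacity 6 + 13 = 19.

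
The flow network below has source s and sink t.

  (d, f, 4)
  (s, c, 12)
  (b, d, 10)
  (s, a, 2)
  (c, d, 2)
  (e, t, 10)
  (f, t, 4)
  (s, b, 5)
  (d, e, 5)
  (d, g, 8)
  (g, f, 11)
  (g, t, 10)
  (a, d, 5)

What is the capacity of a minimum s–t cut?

9

Augment s→a→d→e→t: bottleneck 2, flow now 2.
Augment s→b→d→e→t: bottleneck 3, flow now 5.
Augment s→b→d→f→t: bottleneck 2, flow now 7.
Augment s→c→d→f→t: bottleneck 2, flow now 9.
No augmenting path remains; maximum flow = 9.
By max-flow min-cut, the minimum cut capacity equals the max flow.
In the residual graph, reachable from s: {s, c}.
Min-cut edges: s→a (2), s→b (5), c→d (2); capacity 2 + 5 + 2 = 9.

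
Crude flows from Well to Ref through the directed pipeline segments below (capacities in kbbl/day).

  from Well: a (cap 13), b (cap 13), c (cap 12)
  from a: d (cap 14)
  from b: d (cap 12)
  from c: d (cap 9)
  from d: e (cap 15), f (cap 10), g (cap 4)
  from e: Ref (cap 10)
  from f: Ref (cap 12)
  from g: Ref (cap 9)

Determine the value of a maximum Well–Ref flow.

Augment Well→a→d→e→Ref: bottleneck 10, flow now 10.
Augment Well→a→d→f→Ref: bottleneck 3, flow now 13.
Augment Well→b→d→f→Ref: bottleneck 7, flow now 20.
Augment Well→b→d→g→Ref: bottleneck 4, flow now 24.
No augmenting path remains; maximum flow = 24.
In the residual graph, reachable from Well: {Well, a, b, c, d, e}.
Min-cut edges: d→f (10), d→g (4), e→Ref (10); capacity 10 + 4 + 10 = 24.
This cut is saturated, so no flow can exceed 24.

24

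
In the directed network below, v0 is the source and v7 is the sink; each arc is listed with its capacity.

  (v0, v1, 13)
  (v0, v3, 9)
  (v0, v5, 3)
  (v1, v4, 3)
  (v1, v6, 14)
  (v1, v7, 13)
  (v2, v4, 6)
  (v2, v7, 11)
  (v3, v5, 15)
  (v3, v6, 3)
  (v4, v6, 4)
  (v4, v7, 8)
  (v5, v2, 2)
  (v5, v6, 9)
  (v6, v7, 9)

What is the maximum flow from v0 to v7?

24

Augment v0→v1→v7: bottleneck 13, flow now 13.
Augment v0→v3→v6→v7: bottleneck 3, flow now 16.
Augment v0→v5→v2→v7: bottleneck 2, flow now 18.
Augment v0→v5→v6→v7: bottleneck 1, flow now 19.
Augment v0→v3→v5→v6→v7: bottleneck 5, flow now 24.
No augmenting path remains; maximum flow = 24.
In the residual graph, reachable from v0: {v0, v3, v5, v6}.
Min-cut edges: v0→v1 (13), v5→v2 (2), v6→v7 (9); capacity 13 + 2 + 9 = 24.
This cut is saturated, so no flow can exceed 24.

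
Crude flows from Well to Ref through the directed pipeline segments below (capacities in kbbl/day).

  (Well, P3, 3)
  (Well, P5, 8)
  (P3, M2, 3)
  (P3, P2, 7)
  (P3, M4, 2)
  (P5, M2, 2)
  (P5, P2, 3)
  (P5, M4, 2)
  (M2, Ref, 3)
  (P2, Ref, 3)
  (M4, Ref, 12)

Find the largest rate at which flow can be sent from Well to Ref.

10

Augment Well→P3→M2→Ref: bottleneck 3, flow now 3.
Augment Well→P5→P2→Ref: bottleneck 3, flow now 6.
Augment Well→P5→M4→Ref: bottleneck 2, flow now 8.
Augment Well→P5→M2→P3→M4→Ref: bottleneck 2, flow now 10. (uses reverse residual edge)
No augmenting path remains; maximum flow = 10.
In the residual graph, reachable from Well: {Well, P5}.
Min-cut edges: Well→P3 (3), P5→M2 (2), P5→P2 (3), P5→M4 (2); capacity 3 + 2 + 3 + 2 = 10.
This cut is saturated, so no flow can exceed 10.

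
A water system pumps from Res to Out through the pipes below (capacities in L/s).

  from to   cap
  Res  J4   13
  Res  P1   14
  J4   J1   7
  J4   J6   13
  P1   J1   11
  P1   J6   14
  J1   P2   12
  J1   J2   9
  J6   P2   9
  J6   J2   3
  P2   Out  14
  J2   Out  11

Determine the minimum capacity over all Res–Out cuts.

Augment Res→J4→J1→P2→Out: bottleneck 7, flow now 7.
Augment Res→J4→J6→P2→Out: bottleneck 6, flow now 13.
Augment Res→P1→J1→P2→Out: bottleneck 1, flow now 14.
Augment Res→P1→J1→J2→Out: bottleneck 9, flow now 23.
Augment Res→P1→J6→J2→Out: bottleneck 2, flow now 25.
No augmenting path remains; maximum flow = 25.
By max-flow min-cut, the minimum cut capacity equals the max flow.
In the residual graph, reachable from Res: {Res, J4, P1, J1, J6, P2, J2}.
Min-cut edges: P2→Out (14), J2→Out (11); capacity 14 + 11 = 25.

25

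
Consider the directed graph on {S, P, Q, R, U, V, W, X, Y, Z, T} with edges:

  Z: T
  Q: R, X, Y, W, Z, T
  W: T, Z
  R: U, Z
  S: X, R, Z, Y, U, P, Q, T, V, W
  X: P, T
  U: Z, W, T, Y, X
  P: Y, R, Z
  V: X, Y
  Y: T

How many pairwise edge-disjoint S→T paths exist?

7

Assign every edge capacity 1; by Menger, the answer equals the max flow.
Path S→T (+1); total 1.
Path S→Q→T (+1); total 2.
Path S→U→T (+1); total 3.
Path S→W→T (+1); total 4.
Path S→X→T (+1); total 5.
Path S→Y→T (+1); total 6.
Path S→Z→T (+1); total 7.
No residual S→T path; max flow = 7.
Certifying cut of size 7: {S→Q, S→T, U→T, W→T, X→T, Y→T, Z→T}.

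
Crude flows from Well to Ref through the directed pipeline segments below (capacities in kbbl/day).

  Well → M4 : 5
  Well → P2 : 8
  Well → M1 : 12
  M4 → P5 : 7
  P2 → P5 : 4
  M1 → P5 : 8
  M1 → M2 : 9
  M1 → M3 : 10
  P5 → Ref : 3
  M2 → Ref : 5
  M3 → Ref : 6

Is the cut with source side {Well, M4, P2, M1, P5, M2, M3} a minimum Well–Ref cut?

Yes — it is a minimum cut (capacity 14).

Given cut capacity: 3 + 5 + 6 = 14.
Augment Well→M4→P5→Ref: bottleneck 3, flow now 3.
Augment Well→M1→M2→Ref: bottleneck 5, flow now 8.
Augment Well→M1→M3→Ref: bottleneck 6, flow now 14.
No augmenting path remains; maximum flow = 14.
Cut capacity 14 equals the max flow, so it is a minimum cut.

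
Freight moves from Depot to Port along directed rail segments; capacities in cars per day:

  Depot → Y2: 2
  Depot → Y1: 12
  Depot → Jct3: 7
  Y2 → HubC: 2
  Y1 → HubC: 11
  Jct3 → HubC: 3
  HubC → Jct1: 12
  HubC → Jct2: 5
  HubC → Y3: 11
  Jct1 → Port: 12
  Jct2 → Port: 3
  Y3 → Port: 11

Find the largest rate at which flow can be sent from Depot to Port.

16

Augment Depot→Y2→HubC→Jct1→Port: bottleneck 2, flow now 2.
Augment Depot→Y1→HubC→Jct1→Port: bottleneck 10, flow now 12.
Augment Depot→Y1→HubC→Jct2→Port: bottleneck 1, flow now 13.
Augment Depot→Jct3→HubC→Jct2→Port: bottleneck 2, flow now 15.
Augment Depot→Jct3→HubC→Y3→Port: bottleneck 1, flow now 16.
No augmenting path remains; maximum flow = 16.
In the residual graph, reachable from Depot: {Depot, Y1, Jct3}.
Min-cut edges: Depot→Y2 (2), Y1→HubC (11), Jct3→HubC (3); capacity 2 + 11 + 3 = 16.
This cut is saturated, so no flow can exceed 16.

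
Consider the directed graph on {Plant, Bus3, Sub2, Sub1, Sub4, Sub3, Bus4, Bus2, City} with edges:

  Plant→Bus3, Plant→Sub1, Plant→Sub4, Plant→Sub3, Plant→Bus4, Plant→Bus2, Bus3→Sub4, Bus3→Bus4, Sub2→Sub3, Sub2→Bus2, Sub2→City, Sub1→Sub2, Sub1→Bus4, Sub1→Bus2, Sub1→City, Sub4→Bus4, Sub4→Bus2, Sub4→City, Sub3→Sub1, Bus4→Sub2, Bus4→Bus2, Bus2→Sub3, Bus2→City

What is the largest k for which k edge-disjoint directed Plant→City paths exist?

Assign every edge capacity 1; by Menger, the answer equals the max flow.
Path Plant→Sub1→City (+1); total 1.
Path Plant→Sub4→City (+1); total 2.
Path Plant→Bus2→City (+1); total 3.
Path Plant→Bus4→Sub2→City (+1); total 4.
No residual Plant→City path; max flow = 4.
Certifying cut of size 4: {Bus2→City, Sub1→City, Sub2→City, Sub4→City}.

4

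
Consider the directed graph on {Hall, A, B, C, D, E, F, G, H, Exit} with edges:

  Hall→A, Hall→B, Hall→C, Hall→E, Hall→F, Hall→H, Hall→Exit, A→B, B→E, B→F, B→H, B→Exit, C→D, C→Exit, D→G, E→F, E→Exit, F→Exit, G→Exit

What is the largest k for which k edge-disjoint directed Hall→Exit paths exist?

5

Assign every edge capacity 1; by Menger, the answer equals the max flow.
Path Hall→Exit (+1); total 1.
Path Hall→B→Exit (+1); total 2.
Path Hall→C→Exit (+1); total 3.
Path Hall→E→Exit (+1); total 4.
Path Hall→F→Exit (+1); total 5.
No residual Hall→Exit path; max flow = 5.
Certifying cut of size 5: {B→Exit, E→Exit, F→Exit, Hall→C, Hall→Exit}.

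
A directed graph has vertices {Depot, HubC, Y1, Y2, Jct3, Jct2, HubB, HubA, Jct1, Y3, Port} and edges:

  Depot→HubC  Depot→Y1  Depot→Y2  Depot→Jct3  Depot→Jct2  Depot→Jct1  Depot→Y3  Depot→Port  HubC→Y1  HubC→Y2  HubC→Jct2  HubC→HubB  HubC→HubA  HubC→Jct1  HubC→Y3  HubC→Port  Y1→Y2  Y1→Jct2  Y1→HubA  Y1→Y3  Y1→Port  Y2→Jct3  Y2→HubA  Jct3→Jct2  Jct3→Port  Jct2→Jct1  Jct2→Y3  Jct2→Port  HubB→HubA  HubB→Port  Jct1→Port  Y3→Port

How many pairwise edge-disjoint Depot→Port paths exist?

Assign every edge capacity 1; by Menger, the answer equals the max flow.
Path Depot→Port (+1); total 1.
Path Depot→HubC→Port (+1); total 2.
Path Depot→Y1→Port (+1); total 3.
Path Depot→Jct3→Port (+1); total 4.
Path Depot→Jct2→Port (+1); total 5.
Path Depot→Jct1→Port (+1); total 6.
Path Depot→Y3→Port (+1); total 7.
No residual Depot→Port path; max flow = 7.
Certifying cut of size 7: {Depot→HubC, Depot→Port, Depot→Y1, Jct1→Port, Jct2→Port, Jct3→Port, Y3→Port}.

7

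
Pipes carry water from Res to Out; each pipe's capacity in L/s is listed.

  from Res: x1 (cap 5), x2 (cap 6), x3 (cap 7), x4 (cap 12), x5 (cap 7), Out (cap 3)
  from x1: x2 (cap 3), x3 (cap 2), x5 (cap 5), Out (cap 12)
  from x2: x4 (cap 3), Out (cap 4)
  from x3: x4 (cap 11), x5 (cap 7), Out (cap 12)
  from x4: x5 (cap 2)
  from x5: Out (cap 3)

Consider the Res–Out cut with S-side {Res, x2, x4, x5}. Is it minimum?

Yes — it is a minimum cut (capacity 22).

Given cut capacity: 5 + 7 + 3 + 4 + 3 = 22.
Augment Res→Out: bottleneck 3, flow now 3.
Augment Res→x1→Out: bottleneck 5, flow now 8.
Augment Res→x2→Out: bottleneck 4, flow now 12.
Augment Res→x3→Out: bottleneck 7, flow now 19.
Augment Res→x5→Out: bottleneck 3, flow now 22.
No augmenting path remains; maximum flow = 22.
Cut capacity 22 equals the max flow, so it is a minimum cut.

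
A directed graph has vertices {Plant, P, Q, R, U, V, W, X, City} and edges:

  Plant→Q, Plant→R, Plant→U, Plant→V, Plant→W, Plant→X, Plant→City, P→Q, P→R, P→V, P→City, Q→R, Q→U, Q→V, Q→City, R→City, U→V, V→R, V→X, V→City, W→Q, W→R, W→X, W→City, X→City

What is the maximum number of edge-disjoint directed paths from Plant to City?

Assign every edge capacity 1; by Menger, the answer equals the max flow.
Path Plant→City (+1); total 1.
Path Plant→Q→City (+1); total 2.
Path Plant→R→City (+1); total 3.
Path Plant→V→City (+1); total 4.
Path Plant→W→City (+1); total 5.
Path Plant→X→City (+1); total 6.
No residual Plant→City path; max flow = 6.
Certifying cut of size 6: {Plant→City, Plant→Q, Plant→W, R→City, V→City, X→City}.

6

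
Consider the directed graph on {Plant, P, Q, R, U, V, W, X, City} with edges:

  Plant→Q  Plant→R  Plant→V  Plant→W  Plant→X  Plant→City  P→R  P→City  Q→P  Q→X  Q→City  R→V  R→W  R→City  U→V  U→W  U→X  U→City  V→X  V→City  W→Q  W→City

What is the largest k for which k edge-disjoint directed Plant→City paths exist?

5

Assign every edge capacity 1; by Menger, the answer equals the max flow.
Path Plant→City (+1); total 1.
Path Plant→Q→City (+1); total 2.
Path Plant→R→City (+1); total 3.
Path Plant→V→City (+1); total 4.
Path Plant→W→City (+1); total 5.
No residual Plant→City path; max flow = 5.
Certifying cut of size 5: {Plant→City, Plant→Q, Plant→R, Plant→V, Plant→W}.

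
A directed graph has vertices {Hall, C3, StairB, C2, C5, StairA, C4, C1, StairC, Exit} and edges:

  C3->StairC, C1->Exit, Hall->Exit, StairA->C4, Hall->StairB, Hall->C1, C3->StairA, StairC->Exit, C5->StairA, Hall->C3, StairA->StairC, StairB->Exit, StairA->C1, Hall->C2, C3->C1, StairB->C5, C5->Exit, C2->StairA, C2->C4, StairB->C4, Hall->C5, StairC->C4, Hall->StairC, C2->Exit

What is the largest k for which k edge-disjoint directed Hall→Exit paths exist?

6

Assign every edge capacity 1; by Menger, the answer equals the max flow.
Path Hall→Exit (+1); total 1.
Path Hall→StairB→Exit (+1); total 2.
Path Hall→C2→Exit (+1); total 3.
Path Hall→C5→Exit (+1); total 4.
Path Hall→C1→Exit (+1); total 5.
Path Hall→StairC→Exit (+1); total 6.
No residual Hall→Exit path; max flow = 6.
Certifying cut of size 6: {C1→Exit, Hall→C2, Hall→C5, Hall→Exit, Hall→StairB, StairC→Exit}.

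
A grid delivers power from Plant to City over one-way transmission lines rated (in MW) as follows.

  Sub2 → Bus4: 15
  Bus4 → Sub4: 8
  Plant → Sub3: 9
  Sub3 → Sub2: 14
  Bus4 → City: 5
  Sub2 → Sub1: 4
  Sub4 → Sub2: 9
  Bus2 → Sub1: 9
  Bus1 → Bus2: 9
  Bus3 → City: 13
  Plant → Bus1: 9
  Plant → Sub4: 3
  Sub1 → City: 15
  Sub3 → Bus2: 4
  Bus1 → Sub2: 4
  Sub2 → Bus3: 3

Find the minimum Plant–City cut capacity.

Augment Plant→Bus1→Bus2→Sub1→City: bottleneck 9, flow now 9.
Augment Plant→Sub3→Sub2→Sub1→City: bottleneck 4, flow now 13.
Augment Plant→Sub3→Sub2→Bus3→City: bottleneck 3, flow now 16.
Augment Plant→Sub3→Sub2→Bus4→City: bottleneck 2, flow now 18.
Augment Plant→Sub4→Sub2→Bus4→City: bottleneck 3, flow now 21.
No augmenting path remains; maximum flow = 21.
By max-flow min-cut, the minimum cut capacity equals the max flow.
In the residual graph, reachable from Plant: {Plant}.
Min-cut edges: Plant→Bus1 (9), Plant→Sub3 (9), Plant→Sub4 (3); capacity 9 + 9 + 3 = 21.

21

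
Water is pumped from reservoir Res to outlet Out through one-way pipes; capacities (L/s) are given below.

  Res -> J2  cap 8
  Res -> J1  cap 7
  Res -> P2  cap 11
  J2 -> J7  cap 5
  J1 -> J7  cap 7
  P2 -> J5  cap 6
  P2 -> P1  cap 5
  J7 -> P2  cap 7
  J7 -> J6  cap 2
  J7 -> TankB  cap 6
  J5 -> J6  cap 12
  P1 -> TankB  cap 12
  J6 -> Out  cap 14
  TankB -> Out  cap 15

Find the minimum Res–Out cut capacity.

Augment Res→J2→J7→J6→Out: bottleneck 2, flow now 2.
Augment Res→J2→J7→TankB→Out: bottleneck 3, flow now 5.
Augment Res→J1→J7→TankB→Out: bottleneck 3, flow now 8.
Augment Res→P2→J5→J6→Out: bottleneck 6, flow now 14.
Augment Res→P2→P1→TankB→Out: bottleneck 5, flow now 19.
No augmenting path remains; maximum flow = 19.
By max-flow min-cut, the minimum cut capacity equals the max flow.
In the residual graph, reachable from Res: {Res, J2, J1, P2, J7}.
Min-cut edges: P2→J5 (6), P2→P1 (5), J7→J6 (2), J7→TankB (6); capacity 6 + 5 + 2 + 6 = 19.

19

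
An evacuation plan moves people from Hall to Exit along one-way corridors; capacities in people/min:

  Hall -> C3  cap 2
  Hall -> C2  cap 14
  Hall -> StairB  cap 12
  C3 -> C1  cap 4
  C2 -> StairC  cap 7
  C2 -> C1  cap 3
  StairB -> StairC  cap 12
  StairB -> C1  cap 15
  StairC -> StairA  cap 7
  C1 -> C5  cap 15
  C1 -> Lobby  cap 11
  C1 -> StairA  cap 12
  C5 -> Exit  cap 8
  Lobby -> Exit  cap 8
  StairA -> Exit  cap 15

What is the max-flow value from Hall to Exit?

Augment Hall→C3→C1→C5→Exit: bottleneck 2, flow now 2.
Augment Hall→C2→StairC→StairA→Exit: bottleneck 7, flow now 9.
Augment Hall→C2→C1→C5→Exit: bottleneck 3, flow now 12.
Augment Hall→StairB→C1→C5→Exit: bottleneck 3, flow now 15.
Augment Hall→StairB→C1→Lobby→Exit: bottleneck 8, flow now 23.
Augment Hall→StairB→C1→StairA→Exit: bottleneck 1, flow now 24.
No augmenting path remains; maximum flow = 24.
In the residual graph, reachable from Hall: {Hall, C2}.
Min-cut edges: Hall→C3 (2), Hall→StairB (12), C2→StairC (7), C2→C1 (3); capacity 2 + 12 + 7 + 3 = 24.
This cut is saturated, so no flow can exceed 24.

24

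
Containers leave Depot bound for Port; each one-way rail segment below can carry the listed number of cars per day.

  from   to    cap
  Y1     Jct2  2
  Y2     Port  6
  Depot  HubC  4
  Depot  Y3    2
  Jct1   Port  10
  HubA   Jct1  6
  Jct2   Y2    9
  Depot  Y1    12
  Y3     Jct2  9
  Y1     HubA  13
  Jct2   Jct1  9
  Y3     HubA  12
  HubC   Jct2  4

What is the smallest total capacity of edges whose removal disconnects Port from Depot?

14

Augment Depot→HubC→Jct2→Jct1→Port: bottleneck 4, flow now 4.
Augment Depot→Y3→HubA→Jct1→Port: bottleneck 2, flow now 6.
Augment Depot→Y1→HubA→Jct1→Port: bottleneck 4, flow now 10.
Augment Depot→Y1→Jct2→Y2→Port: bottleneck 2, flow now 12.
Augment Depot→Y1→HubA→Y3→Jct2→Y2→Port: bottleneck 2, flow now 14. (uses reverse residual edge)
No augmenting path remains; maximum flow = 14.
By max-flow min-cut, the minimum cut capacity equals the max flow.
In the residual graph, reachable from Depot: {Depot, Y1, HubA}.
Min-cut edges: Depot→HubC (4), Depot→Y3 (2), Y1→Jct2 (2), HubA→Jct1 (6); capacity 4 + 2 + 2 + 6 = 14.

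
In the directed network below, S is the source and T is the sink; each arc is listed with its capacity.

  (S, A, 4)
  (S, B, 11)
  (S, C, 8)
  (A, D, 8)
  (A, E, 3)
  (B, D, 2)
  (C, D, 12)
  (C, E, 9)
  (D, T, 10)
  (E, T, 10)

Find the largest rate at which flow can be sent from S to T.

Augment S→A→D→T: bottleneck 4, flow now 4.
Augment S→B→D→T: bottleneck 2, flow now 6.
Augment S→C→D→T: bottleneck 4, flow now 10.
Augment S→C→E→T: bottleneck 4, flow now 14.
No augmenting path remains; maximum flow = 14.
In the residual graph, reachable from S: {S, B}.
Min-cut edges: S→A (4), S→C (8), B→D (2); capacity 4 + 8 + 2 = 14.
This cut is saturated, so no flow can exceed 14.

14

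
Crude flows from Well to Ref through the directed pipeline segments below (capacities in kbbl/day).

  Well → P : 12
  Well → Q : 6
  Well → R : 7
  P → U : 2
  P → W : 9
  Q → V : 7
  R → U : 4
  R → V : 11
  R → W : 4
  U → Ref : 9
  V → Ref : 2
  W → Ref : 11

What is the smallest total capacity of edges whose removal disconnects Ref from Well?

19

Augment Well→P→U→Ref: bottleneck 2, flow now 2.
Augment Well→P→W→Ref: bottleneck 9, flow now 11.
Augment Well→Q→V→Ref: bottleneck 2, flow now 13.
Augment Well→R→U→Ref: bottleneck 4, flow now 17.
Augment Well→R→W→Ref: bottleneck 2, flow now 19.
No augmenting path remains; maximum flow = 19.
By max-flow min-cut, the minimum cut capacity equals the max flow.
In the residual graph, reachable from Well: {Well, P, Q, R, V, W}.
Min-cut edges: P→U (2), R→U (4), V→Ref (2), W→Ref (11); capacity 2 + 4 + 2 + 11 = 19.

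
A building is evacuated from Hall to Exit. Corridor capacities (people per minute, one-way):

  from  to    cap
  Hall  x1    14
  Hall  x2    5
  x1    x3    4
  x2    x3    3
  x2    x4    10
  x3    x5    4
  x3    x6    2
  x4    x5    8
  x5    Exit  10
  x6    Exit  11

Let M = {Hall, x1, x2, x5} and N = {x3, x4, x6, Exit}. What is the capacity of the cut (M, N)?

27

Edges leaving {Hall, x1, x2, x5}: x1→x3 (4), x2→x3 (3), x2→x4 (10), x5→Exit (10).
Cut capacity = 4 + 3 + 10 + 10 = 27.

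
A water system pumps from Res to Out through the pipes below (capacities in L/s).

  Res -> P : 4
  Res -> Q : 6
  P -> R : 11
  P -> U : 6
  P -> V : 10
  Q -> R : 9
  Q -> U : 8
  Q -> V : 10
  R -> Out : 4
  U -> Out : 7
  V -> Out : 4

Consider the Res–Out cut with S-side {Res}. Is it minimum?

Given cut capacity: 4 + 6 = 10.
Augment Res→P→R→Out: bottleneck 4, flow now 4.
Augment Res→Q→U→Out: bottleneck 6, flow now 10.
No augmenting path remains; maximum flow = 10.
Cut capacity 10 equals the max flow, so it is a minimum cut.

Yes — it is a minimum cut (capacity 10).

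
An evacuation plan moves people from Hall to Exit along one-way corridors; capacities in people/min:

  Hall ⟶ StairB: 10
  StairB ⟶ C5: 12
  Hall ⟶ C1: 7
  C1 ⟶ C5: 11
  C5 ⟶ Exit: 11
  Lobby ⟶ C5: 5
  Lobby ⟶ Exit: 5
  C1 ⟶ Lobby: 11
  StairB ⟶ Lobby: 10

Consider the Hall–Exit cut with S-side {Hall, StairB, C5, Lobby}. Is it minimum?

No — its capacity is 23, but the minimum cut has capacity 16.

Given cut capacity: 7 + 11 + 5 = 23.
Augment Hall→StairB→C5→Exit: bottleneck 10, flow now 10.
Augment Hall→C1→C5→Exit: bottleneck 1, flow now 11.
Augment Hall→C1→Lobby→Exit: bottleneck 5, flow now 16.
No augmenting path remains; maximum flow = 16.
In the residual graph, reachable from Hall: {Hall, StairB, C1, C5, Lobby}.
Min-cut edges: C5→Exit (11), Lobby→Exit (5); capacity 11 + 5 = 16.
Cut capacity 23 exceeds the max flow 16, so it is not minimum.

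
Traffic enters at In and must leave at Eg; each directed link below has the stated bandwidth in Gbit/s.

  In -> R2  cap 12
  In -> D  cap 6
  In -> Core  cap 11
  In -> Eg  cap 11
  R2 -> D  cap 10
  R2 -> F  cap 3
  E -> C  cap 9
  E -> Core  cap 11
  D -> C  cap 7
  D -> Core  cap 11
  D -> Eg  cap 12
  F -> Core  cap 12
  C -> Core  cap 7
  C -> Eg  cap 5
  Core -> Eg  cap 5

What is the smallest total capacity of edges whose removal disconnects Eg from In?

32

Augment In→Eg: bottleneck 11, flow now 11.
Augment In→D→Eg: bottleneck 6, flow now 17.
Augment In→Core→Eg: bottleneck 5, flow now 22.
Augment In→R2→D→Eg: bottleneck 6, flow now 28.
Augment In→R2→D→C→Eg: bottleneck 4, flow now 32.
No augmenting path remains; maximum flow = 32.
By max-flow min-cut, the minimum cut capacity equals the max flow.
In the residual graph, reachable from In: {In, R2, F, Core}.
Min-cut edges: In→D (6), In→Eg (11), R2→D (10), Core→Eg (5); capacity 6 + 11 + 10 + 5 = 32.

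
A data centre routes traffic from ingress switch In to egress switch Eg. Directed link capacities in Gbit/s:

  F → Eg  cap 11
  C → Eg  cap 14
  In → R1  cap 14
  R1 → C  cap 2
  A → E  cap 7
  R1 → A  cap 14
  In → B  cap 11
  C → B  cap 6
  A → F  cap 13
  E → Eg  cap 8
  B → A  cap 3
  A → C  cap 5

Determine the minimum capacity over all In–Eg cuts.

17

Augment In→R1→C→Eg: bottleneck 2, flow now 2.
Augment In→B→A→F→Eg: bottleneck 3, flow now 5.
Augment In→R1→A→F→Eg: bottleneck 8, flow now 13.
Augment In→R1→A→C→Eg: bottleneck 4, flow now 17.
No augmenting path remains; maximum flow = 17.
By max-flow min-cut, the minimum cut capacity equals the max flow.
In the residual graph, reachable from In: {In, B}.
Min-cut edges: In→R1 (14), B→A (3); capacity 14 + 3 = 17.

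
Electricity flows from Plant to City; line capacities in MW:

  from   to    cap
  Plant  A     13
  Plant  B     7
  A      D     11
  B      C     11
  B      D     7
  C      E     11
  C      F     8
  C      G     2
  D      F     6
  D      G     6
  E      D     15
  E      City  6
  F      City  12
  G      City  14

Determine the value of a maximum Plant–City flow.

18

Augment Plant→A→D→F→City: bottleneck 6, flow now 6.
Augment Plant→A→D→G→City: bottleneck 5, flow now 11.
Augment Plant→B→C→E→City: bottleneck 6, flow now 17.
Augment Plant→B→C→F→City: bottleneck 1, flow now 18.
No augmenting path remains; maximum flow = 18.
In the residual graph, reachable from Plant: {Plant, A}.
Min-cut edges: Plant→B (7), A→D (11); capacity 7 + 11 = 18.
This cut is saturated, so no flow can exceed 18.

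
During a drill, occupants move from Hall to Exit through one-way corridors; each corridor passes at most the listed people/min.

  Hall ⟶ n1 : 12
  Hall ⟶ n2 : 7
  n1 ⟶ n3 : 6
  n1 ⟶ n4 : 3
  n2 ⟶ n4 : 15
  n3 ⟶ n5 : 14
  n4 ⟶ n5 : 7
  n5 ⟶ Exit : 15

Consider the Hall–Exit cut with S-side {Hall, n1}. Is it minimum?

Given cut capacity: 7 + 6 + 3 = 16.
Augment Hall→n1→n3→n5→Exit: bottleneck 6, flow now 6.
Augment Hall→n1→n4→n5→Exit: bottleneck 3, flow now 9.
Augment Hall→n2→n4→n5→Exit: bottleneck 4, flow now 13.
No augmenting path remains; maximum flow = 13.
In the residual graph, reachable from Hall: {Hall, n1, n2, n4}.
Min-cut edges: n1→n3 (6), n4→n5 (7); capacity 6 + 7 = 13.
Cut capacity 16 exceeds the max flow 13, so it is not minimum.

No — its capacity is 16, but the minimum cut has capacity 13.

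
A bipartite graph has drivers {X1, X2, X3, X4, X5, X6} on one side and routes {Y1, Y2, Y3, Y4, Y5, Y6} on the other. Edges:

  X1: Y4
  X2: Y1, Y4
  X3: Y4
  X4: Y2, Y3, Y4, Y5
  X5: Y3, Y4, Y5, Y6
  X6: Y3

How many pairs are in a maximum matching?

Unit-capacity flow: source→left, listed edges, right→sink; max matching = max flow.
Augmenting path X1→Y4 (+1); matched 1.
Augmenting path X2→Y1 (+1); matched 2.
Augmenting path X4→Y2 (+1); matched 3.
Augmenting path X5→Y3 (+1); matched 4.
Augmenting path X6→Y3→X5→Y5 (+1); matched 5.
No augmenting path remains; maximum matching = 5.
König certificate: {X2, X4, X5, X6, Y4} is a vertex cover of size 5 (every listed pair touches it), so no matching can be larger.

5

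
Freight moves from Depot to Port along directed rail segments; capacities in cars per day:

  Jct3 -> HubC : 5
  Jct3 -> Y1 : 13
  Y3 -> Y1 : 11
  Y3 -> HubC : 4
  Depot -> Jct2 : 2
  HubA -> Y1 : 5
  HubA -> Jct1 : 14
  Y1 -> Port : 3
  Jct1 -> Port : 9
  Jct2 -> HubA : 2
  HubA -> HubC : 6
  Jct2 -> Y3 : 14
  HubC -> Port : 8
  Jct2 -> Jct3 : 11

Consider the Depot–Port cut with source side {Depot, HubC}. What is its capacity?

Edges leaving {Depot, HubC}: Depot→Jct2 (2), HubC→Port (8).
Cut capacity = 2 + 8 = 10.

10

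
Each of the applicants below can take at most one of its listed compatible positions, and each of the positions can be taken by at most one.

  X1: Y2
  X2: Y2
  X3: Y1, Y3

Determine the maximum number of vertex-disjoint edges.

2

Unit-capacity flow: source→left, listed edges, right→sink; max matching = max flow.
Augmenting path X1→Y2 (+1); matched 1.
Augmenting path X3→Y1 (+1); matched 2.
No augmenting path remains; maximum matching = 2.
König certificate: {X3, Y2} is a vertex cover of size 2 (every listed pair touches it), so no matching can be larger.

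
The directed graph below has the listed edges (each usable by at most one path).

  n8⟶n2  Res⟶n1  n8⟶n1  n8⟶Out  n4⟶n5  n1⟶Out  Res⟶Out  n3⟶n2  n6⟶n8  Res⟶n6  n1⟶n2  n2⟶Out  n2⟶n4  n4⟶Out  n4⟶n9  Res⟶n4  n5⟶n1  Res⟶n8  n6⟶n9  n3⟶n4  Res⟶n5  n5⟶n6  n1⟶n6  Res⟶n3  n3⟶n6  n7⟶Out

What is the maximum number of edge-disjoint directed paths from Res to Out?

5

Assign every edge capacity 1; by Menger, the answer equals the max flow.
Path Res→Out (+1); total 1.
Path Res→n1→Out (+1); total 2.
Path Res→n4→Out (+1); total 3.
Path Res→n8→Out (+1); total 4.
Path Res→n3→n2→Out (+1); total 5.
No residual Res→Out path; max flow = 5.
Certifying cut of size 5: {Res→Out, n1→Out, n2→Out, n4→Out, n8→Out}.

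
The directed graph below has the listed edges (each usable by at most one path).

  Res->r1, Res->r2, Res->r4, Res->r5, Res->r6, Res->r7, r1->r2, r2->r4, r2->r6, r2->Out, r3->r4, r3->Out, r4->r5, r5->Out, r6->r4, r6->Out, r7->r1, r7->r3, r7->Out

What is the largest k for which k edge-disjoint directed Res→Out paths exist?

Assign every edge capacity 1; by Menger, the answer equals the max flow.
Path Res→r2→Out (+1); total 1.
Path Res→r5→Out (+1); total 2.
Path Res→r6→Out (+1); total 3.
Path Res→r7→Out (+1); total 4.
No residual Res→Out path; max flow = 4.
Certifying cut of size 4: {Res→r7, r2→Out, r5→Out, r6→Out}.

4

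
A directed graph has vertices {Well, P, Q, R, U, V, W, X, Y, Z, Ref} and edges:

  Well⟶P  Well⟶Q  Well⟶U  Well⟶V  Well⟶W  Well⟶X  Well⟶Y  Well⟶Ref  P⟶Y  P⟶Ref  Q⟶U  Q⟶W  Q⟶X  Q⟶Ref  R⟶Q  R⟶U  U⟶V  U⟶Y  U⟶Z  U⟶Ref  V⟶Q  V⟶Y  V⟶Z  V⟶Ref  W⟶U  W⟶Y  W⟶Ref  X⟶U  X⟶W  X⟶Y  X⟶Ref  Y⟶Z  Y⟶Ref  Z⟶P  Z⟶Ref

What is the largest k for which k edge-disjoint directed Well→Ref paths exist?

Assign every edge capacity 1; by Menger, the answer equals the max flow.
Path Well→Ref (+1); total 1.
Path Well→P→Ref (+1); total 2.
Path Well→Q→Ref (+1); total 3.
Path Well→U→Ref (+1); total 4.
Path Well→V→Ref (+1); total 5.
Path Well→W→Ref (+1); total 6.
Path Well→X→Ref (+1); total 7.
Path Well→Y→Ref (+1); total 8.
No residual Well→Ref path; max flow = 8.
Certifying cut of size 8: {Well→P, Well→Q, Well→Ref, Well→U, Well→V, Well→W, Well→X, Well→Y}.

8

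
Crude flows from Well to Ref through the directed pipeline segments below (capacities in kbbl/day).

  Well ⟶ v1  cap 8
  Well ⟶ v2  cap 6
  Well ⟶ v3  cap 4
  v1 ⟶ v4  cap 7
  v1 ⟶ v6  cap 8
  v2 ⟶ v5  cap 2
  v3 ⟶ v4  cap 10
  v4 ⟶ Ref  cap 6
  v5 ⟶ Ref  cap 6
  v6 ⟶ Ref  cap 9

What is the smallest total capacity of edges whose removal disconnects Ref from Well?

Augment Well→v1→v4→Ref: bottleneck 6, flow now 6.
Augment Well→v1→v6→Ref: bottleneck 2, flow now 8.
Augment Well→v2→v5→Ref: bottleneck 2, flow now 10.
Augment Well→v3→v4→v1→v6→Ref: bottleneck 4, flow now 14. (uses reverse residual edge)
No augmenting path remains; maximum flow = 14.
By max-flow min-cut, the minimum cut capacity equals the max flow.
In the residual graph, reachable from Well: {Well, v2}.
Min-cut edges: Well→v1 (8), Well→v3 (4), v2→v5 (2); capacity 8 + 4 + 2 = 14.

14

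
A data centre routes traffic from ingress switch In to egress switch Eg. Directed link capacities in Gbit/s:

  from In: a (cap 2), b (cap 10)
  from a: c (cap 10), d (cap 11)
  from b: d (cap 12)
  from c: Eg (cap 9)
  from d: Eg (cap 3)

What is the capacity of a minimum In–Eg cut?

Augment In→a→c→Eg: bottleneck 2, flow now 2.
Augment In→b→d→Eg: bottleneck 3, flow now 5.
No augmenting path remains; maximum flow = 5.
By max-flow min-cut, the minimum cut capacity equals the max flow.
In the residual graph, reachable from In: {In, b, d}.
Min-cut edges: In→a (2), d→Eg (3); capacity 2 + 3 = 5.

5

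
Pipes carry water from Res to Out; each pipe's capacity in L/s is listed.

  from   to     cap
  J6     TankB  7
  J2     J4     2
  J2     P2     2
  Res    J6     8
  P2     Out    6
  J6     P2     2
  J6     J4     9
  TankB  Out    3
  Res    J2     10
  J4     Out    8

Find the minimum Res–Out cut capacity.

12

Augment Res→J6→P2→Out: bottleneck 2, flow now 2.
Augment Res→J6→TankB→Out: bottleneck 3, flow now 5.
Augment Res→J6→J4→Out: bottleneck 3, flow now 8.
Augment Res→J2→P2→Out: bottleneck 2, flow now 10.
Augment Res→J2→J4→Out: bottleneck 2, flow now 12.
No augmenting path remains; maximum flow = 12.
By max-flow min-cut, the minimum cut capacity equals the max flow.
In the residual graph, reachable from Res: {Res, J2}.
Min-cut edges: Res→J6 (8), J2→P2 (2), J2→J4 (2); capacity 8 + 2 + 2 = 12.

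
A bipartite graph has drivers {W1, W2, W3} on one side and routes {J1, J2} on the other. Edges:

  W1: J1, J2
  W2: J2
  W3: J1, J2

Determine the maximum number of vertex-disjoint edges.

Unit-capacity flow: source→left, listed edges, right→sink; max matching = max flow.
Augmenting path W1→J1 (+1); matched 1.
Augmenting path W2→J2 (+1); matched 2.
No augmenting path remains; maximum matching = 2.
König certificate: {J1, J2} is a vertex cover of size 2 (every listed pair touches it), so no matching can be larger.

2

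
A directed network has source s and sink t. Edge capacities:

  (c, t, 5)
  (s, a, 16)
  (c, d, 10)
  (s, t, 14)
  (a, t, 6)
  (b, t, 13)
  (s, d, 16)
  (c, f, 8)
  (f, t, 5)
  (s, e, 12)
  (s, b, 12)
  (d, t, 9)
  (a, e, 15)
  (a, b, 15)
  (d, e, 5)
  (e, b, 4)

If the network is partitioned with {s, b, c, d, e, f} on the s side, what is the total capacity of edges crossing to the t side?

62

Edges leaving {s, b, c, d, e, f}: s→a (16), s→t (14), b→t (13), c→t (5), d→t (9), f→t (5).
Cut capacity = 16 + 14 + 13 + 5 + 9 + 5 = 62.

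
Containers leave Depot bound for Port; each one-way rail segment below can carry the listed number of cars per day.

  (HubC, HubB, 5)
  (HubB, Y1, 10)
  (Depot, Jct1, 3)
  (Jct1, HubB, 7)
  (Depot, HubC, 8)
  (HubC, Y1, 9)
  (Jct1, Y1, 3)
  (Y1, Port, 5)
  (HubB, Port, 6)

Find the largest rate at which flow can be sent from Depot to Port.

11

Augment Depot→HubC→Y1→Port: bottleneck 5, flow now 5.
Augment Depot→HubC→HubB→Port: bottleneck 3, flow now 8.
Augment Depot→Jct1→HubB→Port: bottleneck 3, flow now 11.
No augmenting path remains; maximum flow = 11.
In the residual graph, reachable from Depot: {Depot}.
Min-cut edges: Depot→HubC (8), Depot→Jct1 (3); capacity 8 + 3 = 11.
This cut is saturated, so no flow can exceed 11.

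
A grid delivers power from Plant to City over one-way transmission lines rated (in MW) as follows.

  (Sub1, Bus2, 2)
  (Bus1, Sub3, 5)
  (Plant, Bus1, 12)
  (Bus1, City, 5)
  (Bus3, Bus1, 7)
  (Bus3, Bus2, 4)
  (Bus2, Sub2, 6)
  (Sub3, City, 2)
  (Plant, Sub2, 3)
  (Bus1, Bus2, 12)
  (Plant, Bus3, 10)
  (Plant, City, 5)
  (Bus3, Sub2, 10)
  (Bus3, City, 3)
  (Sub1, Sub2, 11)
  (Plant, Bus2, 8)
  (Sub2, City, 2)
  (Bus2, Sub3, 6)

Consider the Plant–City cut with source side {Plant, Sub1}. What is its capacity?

51

Edges leaving {Plant, Sub1}: Plant→Bus3 (10), Plant→Bus1 (12), Plant→Bus2 (8), Plant→Sub2 (3), Plant→City (5), Sub1→Bus2 (2), Sub1→Sub2 (11).
Cut capacity = 10 + 12 + 8 + 3 + 5 + 2 + 11 = 51.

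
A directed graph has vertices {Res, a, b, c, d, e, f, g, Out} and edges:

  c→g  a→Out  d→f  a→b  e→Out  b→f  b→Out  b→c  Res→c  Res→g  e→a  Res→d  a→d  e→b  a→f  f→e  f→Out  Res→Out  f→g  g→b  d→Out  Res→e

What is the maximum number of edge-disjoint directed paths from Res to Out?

Assign every edge capacity 1; by Menger, the answer equals the max flow.
Path Res→Out (+1); total 1.
Path Res→d→Out (+1); total 2.
Path Res→e→Out (+1); total 3.
Path Res→g→b→Out (+1); total 4.
No residual Res→Out path; max flow = 4.
Certifying cut of size 4: {Res→Out, Res→d, Res→e, g→b}.

4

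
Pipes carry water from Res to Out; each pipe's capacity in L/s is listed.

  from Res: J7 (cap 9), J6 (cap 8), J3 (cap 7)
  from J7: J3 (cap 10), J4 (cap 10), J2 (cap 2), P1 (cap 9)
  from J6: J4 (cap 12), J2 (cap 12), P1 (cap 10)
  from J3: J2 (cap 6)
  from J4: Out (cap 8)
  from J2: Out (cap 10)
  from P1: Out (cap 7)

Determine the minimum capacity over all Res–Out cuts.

23

Augment Res→J7→J4→Out: bottleneck 8, flow now 8.
Augment Res→J7→J2→Out: bottleneck 1, flow now 9.
Augment Res→J6→J2→Out: bottleneck 8, flow now 17.
Augment Res→J3→J2→Out: bottleneck 1, flow now 18.
Augment Res→J3→J2→J7→P1→Out: bottleneck 1, flow now 19. (uses reverse residual edge)
Augment Res→J3→J2→J6→P1→Out: bottleneck 4, flow now 23. (uses reverse residual edge)
No augmenting path remains; maximum flow = 23.
By max-flow min-cut, the minimum cut capacity equals the max flow.
In the residual graph, reachable from Res: {Res, J3}.
Min-cut edges: Res→J7 (9), Res→J6 (8), J3→J2 (6); capacity 9 + 8 + 6 = 23.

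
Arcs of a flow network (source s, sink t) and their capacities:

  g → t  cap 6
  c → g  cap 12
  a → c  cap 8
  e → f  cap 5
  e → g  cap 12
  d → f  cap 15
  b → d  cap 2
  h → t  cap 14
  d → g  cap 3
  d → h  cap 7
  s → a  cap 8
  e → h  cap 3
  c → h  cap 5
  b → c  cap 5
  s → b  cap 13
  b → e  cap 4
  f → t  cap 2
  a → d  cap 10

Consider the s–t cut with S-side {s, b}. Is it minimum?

Given cut capacity: 8 + 5 + 2 + 4 = 19.
Augment s→a→c→g→t: bottleneck 6, flow now 6.
Augment s→a→c→h→t: bottleneck 2, flow now 8.
Augment s→b→c→h→t: bottleneck 3, flow now 11.
Augment s→b→d→f→t: bottleneck 2, flow now 13.
Augment s→b→e→h→t: bottleneck 3, flow now 16.
Augment s→b→c→a→d→h→t: bottleneck 2, flow now 18. (uses reverse residual edge)
Augment s→b→e→f→d→h→t: bottleneck 1, flow now 19. (uses reverse residual edge)
No augmenting path remains; maximum flow = 19.
Cut capacity 19 equals the max flow, so it is a minimum cut.

Yes — it is a minimum cut (capacity 19).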